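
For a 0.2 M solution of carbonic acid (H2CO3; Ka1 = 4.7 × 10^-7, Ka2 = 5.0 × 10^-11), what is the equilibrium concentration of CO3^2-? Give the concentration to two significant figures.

First ionization gives [H+] ≈ [HCO3-] = 3.07 × 10^-4 M.
Second step: Ka2 = [H+][CO3^2-]/[HCO3-] ≈ [CO3^2-] (since [H+] ≈ [HCO3-]).
So [CO3^2-] ≈ Ka2.

5.0 × 10^-11 M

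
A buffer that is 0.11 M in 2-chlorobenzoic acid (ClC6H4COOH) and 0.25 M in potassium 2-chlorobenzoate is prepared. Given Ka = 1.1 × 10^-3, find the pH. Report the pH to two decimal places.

pKa = −log(1.1 × 10^-3) = 2.959
Using pH = pKa + log([base]/[acid]) with [base]/[acid] = 0.25/0.11:
pH = 2.959 + (+0.357) = 3.32

pH = 3.32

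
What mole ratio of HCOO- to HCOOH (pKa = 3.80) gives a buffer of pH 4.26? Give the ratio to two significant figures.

pH = pKa + log(r) ⇒ log(r) = 4.26 − 3.80 = +0.46
r = [HCOO-]/[HCOOH] = 10^(+0.46) = 2.88

ratio = 2.9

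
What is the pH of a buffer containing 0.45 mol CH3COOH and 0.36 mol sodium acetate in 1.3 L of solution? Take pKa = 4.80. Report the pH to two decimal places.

pH = 4.70

pH = pKa + log([A⁻]/[HA]) = 4.80 + log(0.36/0.45)
pH = 4.80 + (-0.097) = 4.70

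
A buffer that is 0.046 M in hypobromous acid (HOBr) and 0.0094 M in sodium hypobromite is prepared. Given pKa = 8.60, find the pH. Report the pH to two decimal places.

pH = 7.91

Using pH = pKa + log([base]/[acid]) with [base]/[acid] = 0.0094/0.046:
pH = 8.60 + (-0.690) = 7.91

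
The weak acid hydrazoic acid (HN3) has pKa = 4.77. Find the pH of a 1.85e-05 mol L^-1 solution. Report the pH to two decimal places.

pH = 4.95

HN3 ⇌ N3- + H+
Ka = 10^(−4.77) = 1.70 × 10^-5
Ka = [H+]²/(1.85e-05 − [H+]) = 1.70 × 10^-5
The 5% rule fails; solving [H+]² + Ka·[H+] − Ka·C₀ = 0 exactly:
[H+] = [−1.7e-05 + √(1.7e-05² + 1.26e-09)]/2 = 1.12 × 10^-5 M
pH = −log(1.12 × 10^-5) = 4.95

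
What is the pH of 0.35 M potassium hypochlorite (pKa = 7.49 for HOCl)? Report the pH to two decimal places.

pH = 10.52

OCl- is the conjugate base of the weak acid HOCl.
Ka = 10^(−7.49) = 3.24 × 10^-8
Kb = Kw/Ka = 1.0×10^-14 / 3.24 × 10^-8 = 3.09 × 10^-7
Kb = x²/(0.35 − x) = 3.09 × 10^-7
Neglecting x in the denominator: x = √(3.09 × 10^-7 × 0.35) = 3.29 × 10^-4 M
pOH = 3.48, so pH = 14.00 − pOH = 10.52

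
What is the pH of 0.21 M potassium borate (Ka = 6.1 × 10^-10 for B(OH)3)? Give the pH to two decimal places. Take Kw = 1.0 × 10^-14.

pH = 11.27

B(OH)4- is the conjugate base of the weak acid B(OH)3.
Kb = Kw/Ka = 1.0×10^-14 / 6.1 × 10^-10 = 1.64 × 10^-5
Kb = x²/(0.21 − x) = 1.64 × 10^-5
Assume x ≪ 0.21: x ≈ √(1.64 × 10^-5 × 0.21) = 1.86 × 10^-3 M
(x/C₀ = 0.88% < 5%, so the approximation holds.)
pOH = −log(1.86 × 10^-3) = 2.73; pH = 14.00 − 2.73 = 11.27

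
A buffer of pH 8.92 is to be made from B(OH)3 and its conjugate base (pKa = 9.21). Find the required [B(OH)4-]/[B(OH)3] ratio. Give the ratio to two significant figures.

pH = pKa + log(r) ⇒ log(r) = 8.92 − 9.21 = -0.29
r = [B(OH)4-]/[B(OH)3] = 10^(-0.29) = 0.513

ratio = 0.51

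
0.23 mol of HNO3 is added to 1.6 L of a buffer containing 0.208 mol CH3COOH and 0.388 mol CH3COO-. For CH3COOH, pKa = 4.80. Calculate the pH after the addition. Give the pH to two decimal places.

Added H+ converts CH3COO- to CH3COOH: CH3COOH → 0.438 mol, CH3COO- → 0.158 mol.
pH = pKa + log([A⁻]/[HA]) = 4.80 + log(0.158/0.438) = 4.80 -0.443

pH = 4.36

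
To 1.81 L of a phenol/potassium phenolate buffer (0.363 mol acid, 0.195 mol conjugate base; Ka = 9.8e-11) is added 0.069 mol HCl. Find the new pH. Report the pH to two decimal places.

pH = 9.47

Added H+ converts C6H5O- to C6H5OH: C6H5OH → 0.432 mol, C6H5O- → 0.126 mol.
pKa = −log(9.8 × 10^-11) = 10.009
pH = pKa + log([A⁻]/[HA]) = 10.009 + log(0.126/0.432) = 10.009 -0.535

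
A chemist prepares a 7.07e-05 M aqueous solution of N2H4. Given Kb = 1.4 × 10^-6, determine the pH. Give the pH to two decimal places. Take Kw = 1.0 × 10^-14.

N2H4 + H2O ⇌ N2H5+ + OH-
From the ICE table, Kb = [OH-]²/(7.07e-05 − [OH-]) = 1.4 × 10^-6.
Here C₀/Kb ≈ 50.5, so the small-[OH-] approximation fails. Use the quadratic:
[OH-] = [−1.4e-06 + √(1.4e-06² + 3.96e-10)]/2 = 9.27 × 10^-6 M
pOH = 5.03, so pH = 14.00 − pOH = 8.97

pH = 8.97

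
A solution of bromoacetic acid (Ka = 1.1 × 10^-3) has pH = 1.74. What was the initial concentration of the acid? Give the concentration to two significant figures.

C₀ = 3.2 × 10^-1 M

[H+] = 10^(-1.74) = 1.82 × 10^-2 M = x
Ka = x²/(C₀ − x) ⇒ C₀ = x + x²/Ka
C₀ = 1.82 × 10^-2 + (1.82 × 10^-2)²/(1.1 × 10^-3) = 3.19 × 10^-1 M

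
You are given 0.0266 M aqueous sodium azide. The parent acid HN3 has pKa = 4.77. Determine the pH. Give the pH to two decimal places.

N3- is the conjugate base of the weak acid HN3.
Ka = 10^(−4.77) = 1.70 × 10^-5
Kb = Kw/Ka = 1.0×10^-14 / 1.70 × 10^-5 = 5.88 × 10^-10
Kb = x²/(0.0266 − x) = 5.88 × 10^-10
Assume x ≪ 0.0266: x ≈ √(5.88 × 10^-10 × 0.0266) = 3.95 × 10^-6 M
(x/C₀ = 0.015% < 5%, so the approximation holds.)
pOH = −log(3.95 × 10^-6) = 5.40; pH = 14.00 − 5.40 = 8.60

pH = 8.60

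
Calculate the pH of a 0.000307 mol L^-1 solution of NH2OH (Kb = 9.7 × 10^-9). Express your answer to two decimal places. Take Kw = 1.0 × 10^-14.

NH2OH + H2O ⇌ NH3OH+ + OH-
Kb = x²/(0.000307 − x) = 9.7 × 10^-9
Neglecting x in the denominator: x = √(9.7 × 10^-9 × 0.000307) = 1.73 × 10^-6 M
(x/C₀ = 0.56% < 5%, so the approximation holds.)
pOH = 5.76, so pH = 14.00 − pOH = 8.24

pH = 8.24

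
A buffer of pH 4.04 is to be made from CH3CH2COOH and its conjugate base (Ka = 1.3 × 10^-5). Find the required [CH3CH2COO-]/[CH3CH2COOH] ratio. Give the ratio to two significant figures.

pKa = -log(1.3 × 10^-5) = 4.886
pH = pKa + log(r) ⇒ log(r) = 4.04 − 4.886 = -0.846
r = [CH3CH2COO-]/[CH3CH2COOH] = 10^(-0.846) = 0.143

ratio = 0.14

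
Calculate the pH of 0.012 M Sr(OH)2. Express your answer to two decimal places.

Sr(OH)2 is a strong base (each formula unit releases 2 OH-); [OH-] = 0.024 M.
pOH = -log(0.024) = 1.62
pH = 14.00 - 1.62 = 12.38

pH = 12.38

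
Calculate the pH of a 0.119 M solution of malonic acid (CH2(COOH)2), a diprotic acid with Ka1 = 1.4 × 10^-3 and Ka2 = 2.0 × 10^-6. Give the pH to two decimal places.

Since Ka1 ≫ Ka2, the first ionization dominates [H+].
Ka1 = x²/(0.119 − x) = 1.4 × 10^-3
Solving the quadratic: x = (−Ka1 + √(Ka1² + 4·Ka1·C₀))/2 = 1.22 × 10^-2 M
pH = −log(1.22 × 10^-2) = 1.91

pH = 1.91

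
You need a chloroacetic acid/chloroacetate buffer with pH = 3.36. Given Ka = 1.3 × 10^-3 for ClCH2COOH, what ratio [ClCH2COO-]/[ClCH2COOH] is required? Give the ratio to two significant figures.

pKa = -log(1.3 × 10^-3) = 2.886
pH = pKa + log(r) ⇒ log(r) = 3.36 − 2.886 = +0.474
r = [ClCH2COO-]/[ClCH2COOH] = 10^(+0.474) = 2.98

ratio = 3.0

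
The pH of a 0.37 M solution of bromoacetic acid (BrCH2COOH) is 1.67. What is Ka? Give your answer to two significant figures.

Ka = 1.3 × 10^-3

[H+] = 10^(-1.67) = 2.14 × 10^-2 M
At equilibrium [HA] = 0.37 − 2.14 × 10^-2 = 3.49 × 10^-1 M
Ka = [H+][A-]/[HA] = (2.14 × 10^-2)² / 3.49 × 10^-1 = 1.3 × 10^-3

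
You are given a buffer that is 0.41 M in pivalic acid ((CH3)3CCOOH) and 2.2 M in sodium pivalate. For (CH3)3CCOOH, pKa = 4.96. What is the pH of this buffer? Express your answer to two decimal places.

pH = 5.69

Using pH = pKa + log([base]/[acid]) with [base]/[acid] = 2.2/0.41:
pH = 4.96 + (+0.730) = 5.69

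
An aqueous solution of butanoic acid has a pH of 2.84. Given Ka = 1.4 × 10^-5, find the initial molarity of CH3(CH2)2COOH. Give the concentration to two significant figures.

[H+] = 10^(-2.84) = 1.45 × 10^-3 M = x
Ka = x²/(C₀ − x) ⇒ C₀ = x + x²/Ka
C₀ = 1.45 × 10^-3 + (1.45 × 10^-3)²/(1.4 × 10^-5) = 1.52 × 10^-1 M

C₀ = 1.5 × 10^-1 M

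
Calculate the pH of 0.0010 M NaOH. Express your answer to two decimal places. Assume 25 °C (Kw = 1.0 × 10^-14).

NaOH is a strong base; [OH-] = 0.001 M.
pOH = -log(0.001) = 3.00
pH = 14.00 - 3.00 = 11.00

pH = 11.00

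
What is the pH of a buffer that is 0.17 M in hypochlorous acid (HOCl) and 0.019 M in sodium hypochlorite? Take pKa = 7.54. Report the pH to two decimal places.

pH = 6.59

Henderson–Hasselbalch: pH = pKa + log([OCl-]/[HOCl]) = 7.54 + log(0.019/0.17)
pH = 7.54 + (-0.952) = 6.59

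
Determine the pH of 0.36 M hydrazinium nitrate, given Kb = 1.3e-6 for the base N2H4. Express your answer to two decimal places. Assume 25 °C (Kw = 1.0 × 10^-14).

N2H5+ is the conjugate acid of the weak base N2H4.
Ka = Kw/Kb = 1.0×10^-14 / 1.3 × 10^-6 = 7.69 × 10^-9
Ka = [H+]²/(0.36 − [H+]) = 7.69 × 10^-9
Since Ka ≪ C₀, [H+] ≈ √(Ka·C₀) = 5.26 × 10^-5 M.
Check: 0.015% ionized — well under 5%, approximation valid.
pH = −log(5.26 × 10^-5) = 4.28

pH = 4.28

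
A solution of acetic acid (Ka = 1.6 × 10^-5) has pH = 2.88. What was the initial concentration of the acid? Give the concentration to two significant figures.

C₀ = 1.1 × 10^-1 M

[H+] = 10^(-2.88) = 1.32 × 10^-3 M = x
Ka = x²/(C₀ − x) ⇒ C₀ = x + x²/Ka
C₀ = 1.32 × 10^-3 + (1.32 × 10^-3)²/(1.6 × 10^-5) = 1.10 × 10^-1 M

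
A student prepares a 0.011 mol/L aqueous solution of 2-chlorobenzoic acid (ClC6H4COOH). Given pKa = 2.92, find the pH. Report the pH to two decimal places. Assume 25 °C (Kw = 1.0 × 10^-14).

ClC6H4COOH ⇌ ClC6H4COO- + H+
Ka = 10^(−2.92) = 1.20 × 10^-3
From the ICE table, Ka = [H+]²/(0.011 − [H+]) = 1.20 × 10^-3.
[H+] is not negligible relative to C₀; solve [H+]² + 0.0012·[H+] − 1.32e-05 = 0.
[H+] = (−Ka + √(Ka² + 4·Ka·C₀))/2 = 3.08 × 10^-3 M
pH = −log[H+] = −log(3.08 × 10^-3) = 2.51

pH = 2.51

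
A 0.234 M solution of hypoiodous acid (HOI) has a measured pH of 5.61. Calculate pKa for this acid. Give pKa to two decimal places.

[H+] = 10^(-5.61) = 2.45 × 10^-6 M
At equilibrium [HA] = 0.234 − 2.45 × 10^-6 = 2.34 × 10^-1 M
Ka = [H+][A-]/[HA] = (2.45 × 10^-6)² / 2.34 × 10^-1 = 2.57 × 10^-11
pKa = -log(2.57 × 10^-11) = 10.59

pKa = 10.59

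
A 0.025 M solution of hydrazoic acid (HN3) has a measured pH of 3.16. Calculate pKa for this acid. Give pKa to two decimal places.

[H+] = 10^(-3.16) = 6.92 × 10^-4 M
At equilibrium [HA] = 0.025 − 6.92 × 10^-4 = 2.43 × 10^-2 M
Ka = [H+][A-]/[HA] = (6.92 × 10^-4)² / 2.43 × 10^-2 = 1.97 × 10^-5
pKa = -log(1.97 × 10^-5) = 4.71

pKa = 4.71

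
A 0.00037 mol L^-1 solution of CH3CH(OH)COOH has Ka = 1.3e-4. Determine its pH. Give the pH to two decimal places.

CH3CH(OH)COOH ⇌ CH3CH(OH)COO- + H+
Let x = [H+] at equilibrium. Ka = x²/(0.00037 − x).
Here C₀/Ka ≈ 2.85, so the small-x approximation fails. Use the quadratic:
x = (−Ka + √(Ka² + 4·Ka·C₀))/2 = 1.64 × 10^-4 M
pH = −log(1.64 × 10^-4) = 3.79

pH = 3.79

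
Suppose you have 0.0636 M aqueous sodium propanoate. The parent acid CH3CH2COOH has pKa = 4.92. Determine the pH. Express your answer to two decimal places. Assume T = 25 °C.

CH3CH2COO- is the conjugate base of the weak acid CH3CH2COOH.
Ka = 10^(−4.92) = 1.20 × 10^-5
Kb = Kw/Ka = 1.0×10^-14 / 1.20 × 10^-5 = 8.33 × 10^-10
From the ICE table, Kb = [OH-]²/(0.0636 − [OH-]) = 8.33 × 10^-10.
Neglecting [OH-] in the denominator: [OH-] = √(8.33 × 10^-10 × 0.0636) = 7.28 × 10^-6 M
Check: 0.011% ionized — well under 5%, approximation valid.
pOH = 5.14, so pH = 14.00 − pOH = 8.86

pH = 8.86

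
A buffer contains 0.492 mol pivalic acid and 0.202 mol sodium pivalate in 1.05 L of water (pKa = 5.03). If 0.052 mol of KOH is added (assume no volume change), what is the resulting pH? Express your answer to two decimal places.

OH- converts (CH3)3CCOOH to (CH3)3CCOO-: (CH3)3CCOOH → 0.44 mol, (CH3)3CCOO- → 0.254 mol.
pH = pKa + log(n_(CH3)3CCOO-/n_(CH3)3CCOOH) = 5.03 + log(0.254/0.44) = 5.03 + (-0.239)

pH = 4.79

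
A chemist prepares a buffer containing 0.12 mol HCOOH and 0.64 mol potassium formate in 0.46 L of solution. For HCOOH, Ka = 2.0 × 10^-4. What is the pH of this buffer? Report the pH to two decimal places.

pKa = −log(2.0 × 10^-4) = 3.699
Using pH = pKa + log([base]/[acid]) with [base]/[acid] = 0.64/0.12:
pH = 3.699 + (+0.727) = 4.43

pH = 4.43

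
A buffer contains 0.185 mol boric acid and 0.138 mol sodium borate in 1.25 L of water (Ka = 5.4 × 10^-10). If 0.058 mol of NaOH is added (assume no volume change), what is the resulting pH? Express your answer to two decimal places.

OH- converts B(OH)3 to B(OH)4-: B(OH)3 → 0.127 mol, B(OH)4- → 0.196 mol.
pKa = −log(5.4 × 10^-10) = 9.268
pH = pKa + log([A⁻]/[HA]) = 9.268 + log(0.196/0.127) = 9.268 +0.188

pH = 9.46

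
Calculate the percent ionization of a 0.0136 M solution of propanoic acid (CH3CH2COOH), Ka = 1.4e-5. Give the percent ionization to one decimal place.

CH3CH2COOH ⇌ CH3CH2COO- + H+; let x = [H+] at equilibrium.
x ≈ √(Ka·C₀) = √(1.4 × 10^-5 × 0.0136) = 4.36 × 10^-4 M
Fraction ionized = 4.36 × 10^-4 / 0.0136 = 0.0321 → 3.2%

3.2%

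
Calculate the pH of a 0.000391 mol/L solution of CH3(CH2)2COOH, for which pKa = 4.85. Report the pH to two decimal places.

pH = 4.17

CH3(CH2)2COOH ⇌ CH3(CH2)2COO- + H+
Ka = 10^(−4.85) = 1.41 × 10^-5
Ka = [H+]²/(0.000391 − [H+]) = 1.41 × 10^-5
[H+] is not negligible relative to C₀; solve [H+]² + 1.41e-05·[H+] − 5.51e-09 = 0.
[H+] = (−Ka + √(Ka² + 4·Ka·C₀))/2 = 6.75 × 10^-5 M
pH = −log[H+] = −log(6.75 × 10^-5) = 4.17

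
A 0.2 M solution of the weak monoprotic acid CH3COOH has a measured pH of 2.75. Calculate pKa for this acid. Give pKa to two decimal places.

pKa = 4.80

[H+] = 10^(-2.75) = 1.78 × 10^-3 M
At equilibrium [HA] = 0.2 − 1.78 × 10^-3 = 1.98 × 10^-1 M
Ka = [H+][A-]/[HA] = (1.78 × 10^-3)² / 1.98 × 10^-1 = 1.60 × 10^-5
pKa = -log(1.60 × 10^-5) = 4.80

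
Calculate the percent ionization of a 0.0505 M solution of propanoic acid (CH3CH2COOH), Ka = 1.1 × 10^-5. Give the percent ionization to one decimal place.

CH3CH2COOH ⇌ CH3CH2COO- + H+; let x = [H+] at equilibrium.
x ≈ √(Ka·C₀) = √(1.1 × 10^-5 × 0.0505) = 7.45 × 10^-4 M
% ionization = x/C₀ × 100% = 7.45 × 10^-4/0.0505 × 100% = 1.5%

1.5%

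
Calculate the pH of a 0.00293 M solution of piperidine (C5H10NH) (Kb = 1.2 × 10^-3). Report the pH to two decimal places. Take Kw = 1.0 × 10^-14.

C5H10NH + H2O ⇌ C5H10NH2+ + OH-
From the ICE table, Kb = [OH-]²/(0.00293 − [OH-]) = 1.2 × 10^-3.
The 5% rule fails; solving [OH-]² + Kb·[OH-] − Kb·C₀ = 0 exactly:
[OH-] = [−0.0012 + √(0.0012² + 1.41e-05)]/2 = 1.37 × 10^-3 M
pOH = 2.86, so pH = 14.00 − pOH = 11.14

pH = 11.14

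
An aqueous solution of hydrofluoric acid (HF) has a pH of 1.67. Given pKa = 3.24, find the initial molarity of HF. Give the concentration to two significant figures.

C₀ = 8.2 × 10^-1 M

[H+] = 10^(-1.67) = 2.14 × 10^-2 M = x
Ka = 10^(−3.24) = 5.75 × 10^-4
Ka = x²/(C₀ − x) ⇒ C₀ = x + x²/Ka
C₀ = 2.14 × 10^-2 + (2.14 × 10^-2)²/(5.75 × 10^-4) = 8.18 × 10^-1 M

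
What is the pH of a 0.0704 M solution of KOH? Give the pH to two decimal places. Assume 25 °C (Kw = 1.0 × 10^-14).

KOH is a strong base; [OH-] = 0.0704 M.
pOH = -log(0.0704) = 1.15
pH = 14.00 - 1.15 = 12.85

pH = 12.85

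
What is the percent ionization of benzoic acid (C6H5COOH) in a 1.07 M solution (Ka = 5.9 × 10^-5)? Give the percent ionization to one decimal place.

0.7%

C6H5COOH ⇌ C6H5COO- + H+; let x = [H+] at equilibrium.
x ≈ √(Ka·C₀) = √(5.9 × 10^-5 × 1.07) = 7.95 × 10^-3 M
% ionization = x/C₀ × 100% = 7.95 × 10^-3/1.07 × 100% = 0.7%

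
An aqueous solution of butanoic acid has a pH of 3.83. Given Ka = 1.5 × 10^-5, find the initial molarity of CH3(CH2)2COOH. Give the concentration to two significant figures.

C₀ = 1.6 × 10^-3 M

[H+] = 10^(-3.83) = 1.48 × 10^-4 M = x
Ka = x²/(C₀ − x) ⇒ C₀ = x + x²/Ka
C₀ = 1.48 × 10^-4 + (1.48 × 10^-4)²/(1.5 × 10^-5) = 1.61 × 10^-3 M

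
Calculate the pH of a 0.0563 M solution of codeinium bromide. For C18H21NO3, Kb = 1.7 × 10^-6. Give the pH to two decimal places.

pH = 4.74

C18H22NO3+ is the conjugate acid of the weak base C18H21NO3.
Ka = Kw/Kb = 1.0×10^-14 / 1.7 × 10^-6 = 5.88 × 10^-9
Ka = [H+]²/(0.0563 − [H+]) = 5.88 × 10^-9
Neglecting [H+] in the denominator: [H+] = √(5.88 × 10^-9 × 0.0563) = 1.82 × 10^-5 M
Check: 0.032% ionized — well under 5%, approximation valid.
pH = −log(1.82 × 10^-5) = 4.74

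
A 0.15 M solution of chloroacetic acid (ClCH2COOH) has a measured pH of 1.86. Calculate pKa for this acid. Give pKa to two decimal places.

pKa = 2.85

[H+] = 10^(-1.86) = 1.38 × 10^-2 M
At equilibrium [HA] = 0.15 − 1.38 × 10^-2 = 1.36 × 10^-1 M
Ka = [H+][A-]/[HA] = (1.38 × 10^-2)² / 1.36 × 10^-1 = 1.40 × 10^-3
pKa = -log(1.40 × 10^-3) = 2.85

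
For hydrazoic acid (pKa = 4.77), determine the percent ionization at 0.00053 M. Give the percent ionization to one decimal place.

16.4%

HN3 ⇌ N3- + H+; let x = [H+] at equilibrium.
Ka = 10^(−4.77) = 1.70 × 10^-5
Ka = x²/(C₀ − x); solving the quadratic gives x = 8.68 × 10^-5 M.
% ionization = x/C₀ × 100% = 8.68 × 10^-5/0.00053 × 100% = 16.4%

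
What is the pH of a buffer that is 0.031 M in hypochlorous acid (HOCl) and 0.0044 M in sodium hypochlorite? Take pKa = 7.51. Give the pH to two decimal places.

pH = 6.66

pH = pKa + log([A⁻]/[HA]) = 7.51 + log(0.0044/0.031)
pH = 7.51 + (-0.848) = 6.66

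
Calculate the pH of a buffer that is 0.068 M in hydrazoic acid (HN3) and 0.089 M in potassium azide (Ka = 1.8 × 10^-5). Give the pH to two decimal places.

pH = 4.86

pKa = −log(1.8 × 10^-5) = 4.745
Using pH = pKa + log([base]/[acid]) with [base]/[acid] = 0.089/0.068:
pH = 4.745 + (+0.117) = 4.86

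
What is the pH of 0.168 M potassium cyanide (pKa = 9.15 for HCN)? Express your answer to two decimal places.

pH = 11.19

CN- is the conjugate base of the weak acid HCN.
Ka = 10^(−9.15) = 7.08 × 10^-10
Kb = Kw/Ka = 1.0×10^-14 / 7.08 × 10^-10 = 1.41 × 10^-5
Kb = x²/(0.168 − x) = 1.41 × 10^-5
Since Kb ≪ C₀, x ≈ √(Kb·C₀) = 1.54 × 10^-3 M.
(x/C₀ = 0.92% < 5%, so the approximation holds.)
pOH = −log(1.54 × 10^-3) = 2.81; pH = 14.00 − 2.81 = 11.19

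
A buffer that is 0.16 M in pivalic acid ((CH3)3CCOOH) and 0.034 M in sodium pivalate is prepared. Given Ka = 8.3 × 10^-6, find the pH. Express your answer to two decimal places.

pH = 4.41

pKa = −log(8.3 × 10^-6) = 5.081
pH = pKa + log([A⁻]/[HA]) = 5.081 + log(0.034/0.16)
pH = 5.081 + (-0.673) = 4.41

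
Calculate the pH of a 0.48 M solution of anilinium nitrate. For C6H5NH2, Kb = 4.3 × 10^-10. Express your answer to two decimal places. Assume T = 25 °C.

pH = 2.48

C6H5NH3+ is the conjugate acid of the weak base C6H5NH2.
Ka = Kw/Kb = 1.0×10^-14 / 4.3 × 10^-10 = 2.33 × 10^-5
From the ICE table, Ka = [H+]²/(0.48 − [H+]) = 2.33 × 10^-5.
Since Ka ≪ C₀, [H+] ≈ √(Ka·C₀) = 3.34 × 10^-3 M.
pH = −log(3.34 × 10^-3) = 2.48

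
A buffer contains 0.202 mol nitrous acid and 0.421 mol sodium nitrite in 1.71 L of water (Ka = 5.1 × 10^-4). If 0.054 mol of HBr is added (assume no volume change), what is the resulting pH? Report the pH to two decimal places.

pH = 3.45

Added H+ converts NO2- to HNO2: HNO2 → 0.256 mol, NO2- → 0.367 mol.
pKa = −log(5.1 × 10^-4) = 3.292
pH = pKa + log(n_NO2-/n_HNO2) = 3.292 + log(0.367/0.256) = 3.292 + (+0.156)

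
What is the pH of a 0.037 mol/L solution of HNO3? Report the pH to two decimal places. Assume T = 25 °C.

pH = 1.43

HNO3 is a strong acid and dissociates completely, so [H+] = 0.037 M.
pH = -log(0.037) = 1.43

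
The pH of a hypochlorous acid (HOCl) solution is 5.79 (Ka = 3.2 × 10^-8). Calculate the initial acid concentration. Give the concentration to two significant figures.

C₀ = 8.4 × 10^-5 M

[H+] = 10^(-5.79) = 1.62 × 10^-6 M = x
Ka = x²/(C₀ − x) ⇒ C₀ = x + x²/Ka
C₀ = 1.62 × 10^-6 + (1.62 × 10^-6)²/(3.2 × 10^-8) = 8.36 × 10^-5 M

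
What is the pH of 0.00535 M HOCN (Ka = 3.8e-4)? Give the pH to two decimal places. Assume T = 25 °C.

HOCN ⇌ OCN- + H+
From the ICE table, Ka = [H+]²/(0.00535 − [H+]) = 3.8 × 10^-4.
The 5% rule fails; solving [H+]² + Ka·[H+] − Ka·C₀ = 0 exactly:
[H+] = [−0.00038 + √(0.00038² + 8.13e-06)]/2 = 1.25 × 10^-3 M
pH = −log[H+] = −log(1.25 × 10^-3) = 2.90

pH = 2.90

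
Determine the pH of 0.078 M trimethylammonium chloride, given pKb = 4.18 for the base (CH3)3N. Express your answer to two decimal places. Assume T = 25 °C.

(CH3)3NH+ is the conjugate acid of the weak base (CH3)3N.
Kb = 10^(−4.18) = 6.61 × 10^-5
Ka = Kw/Kb = 1.0×10^-14 / 6.61 × 10^-5 = 1.51 × 10^-10
From the ICE table, Ka = [H+]²/(0.078 − [H+]) = 1.51 × 10^-10.
Since Ka ≪ C₀, [H+] ≈ √(Ka·C₀) = 3.43 × 10^-6 M.
([H+]/C₀ = 0.0044% < 5%, so the approximation holds.)
pH = −log(3.43 × 10^-6) = 5.46

pH = 5.46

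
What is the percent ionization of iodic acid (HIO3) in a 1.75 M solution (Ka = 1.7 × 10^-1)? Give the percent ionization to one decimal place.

26.7%

HIO3 ⇌ IO3- + H+; let x = [H+] at equilibrium.
Ka = x²/(C₀ − x); solving the quadratic gives x = 4.67 × 10^-1 M.
% ionization = x/C₀ × 100% = 4.67 × 10^-1/1.75 × 100% = 26.7%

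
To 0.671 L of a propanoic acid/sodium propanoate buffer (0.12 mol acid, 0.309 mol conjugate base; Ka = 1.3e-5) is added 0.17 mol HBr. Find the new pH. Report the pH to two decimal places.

Added H+ converts CH3CH2COO- to CH3CH2COOH: CH3CH2COOH → 0.29 mol, CH3CH2COO- → 0.139 mol.
pKa = −log(1.3 × 10^-5) = 4.886
pH = pKa + log([A⁻]/[HA]) = 4.886 + log(0.139/0.29) = 4.886 -0.319

pH = 4.57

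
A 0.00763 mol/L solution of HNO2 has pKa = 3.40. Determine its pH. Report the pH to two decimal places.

HNO2 ⇌ NO2- + H+
Ka = 10^(−3.40) = 3.98 × 10^-4
Ka = x²/(0.00763 − x) = 3.98 × 10^-4
The 5% rule fails; solving x² + Ka·x − Ka·C₀ = 0 exactly:
x = (−Ka + √(Ka² + 4·Ka·C₀))/2 = 1.55 × 10^-3 M
pH = −log(1.55 × 10^-3) = 2.81

pH = 2.81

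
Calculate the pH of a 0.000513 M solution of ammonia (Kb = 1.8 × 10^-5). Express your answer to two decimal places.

pH = 9.94

NH3 + H2O ⇌ NH4+ + OH-
Kb = [OH-]²/(0.000513 − [OH-]) = 1.8 × 10^-5
Here C₀/Kb ≈ 28.5, so the small-[OH-] approximation fails. Use the quadratic:
[OH-] = (−Kb + √(Kb² + 4·Kb·C₀))/2 = 8.75 × 10^-5 M
pOH = −log(8.75 × 10^-5) = 4.06; pH = 14.00 − 4.06 = 9.94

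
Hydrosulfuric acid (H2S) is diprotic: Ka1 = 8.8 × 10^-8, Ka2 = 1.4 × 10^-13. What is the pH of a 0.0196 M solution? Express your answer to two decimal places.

pH = 4.38

Ka1 ≫ Ka2, so treat the first dissociation as the only significant source of H+.
Ka1 = x²/(0.0196 − x) = 8.8 × 10^-8
x ≈ √(8.8 × 10^-8 × 0.0196) = 4.15 × 10^-5 M
pH = −log(4.15 × 10^-5) = 4.38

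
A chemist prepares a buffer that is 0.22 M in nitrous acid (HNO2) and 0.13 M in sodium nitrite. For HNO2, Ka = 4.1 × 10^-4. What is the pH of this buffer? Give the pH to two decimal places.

pKa = −log(4.1 × 10^-4) = 3.387
Henderson–Hasselbalch: pH = pKa + log([NO2-]/[HNO2]) = 3.387 + log(0.13/0.22)
pH = 3.387 + (-0.228) = 3.16

pH = 3.16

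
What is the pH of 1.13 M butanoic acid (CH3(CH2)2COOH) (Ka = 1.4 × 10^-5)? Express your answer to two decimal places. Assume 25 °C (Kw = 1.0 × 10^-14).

pH = 2.40

CH3(CH2)2COOH ⇌ CH3(CH2)2COO- + H+
From the ICE table, Ka = [H+]²/(1.13 − [H+]) = 1.4 × 10^-5.
Since Ka ≪ C₀, [H+] ≈ √(Ka·C₀) = 3.98 × 10^-3 M.
pH = −log(3.98 × 10^-3) = 2.40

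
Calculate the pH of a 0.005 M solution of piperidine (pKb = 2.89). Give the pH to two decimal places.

pH = 11.30

C5H10NH + H2O ⇌ C5H10NH2+ + OH-
Kb = 10^(−2.89) = 1.29 × 10^-3
Kb = x²/(0.005 − x) = 1.29 × 10^-3
x is not negligible relative to C₀; solve x² + 0.00129·x − 6.45e-06 = 0.
x = [−0.00129 + √(0.00129² + 2.58e-05)]/2 = 1.98 × 10^-3 M
pOH = 2.70, so pH = 14.00 − pOH = 11.30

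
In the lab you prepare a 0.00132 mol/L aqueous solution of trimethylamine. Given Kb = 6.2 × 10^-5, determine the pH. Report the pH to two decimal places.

pH = 10.41

(CH3)3N + H2O ⇌ (CH3)3NH+ + OH-
Kb = [OH-]²/(0.00132 − [OH-]) = 6.2 × 10^-5
[OH-] is not negligible relative to C₀; solve [OH-]² + 6.2e-05·[OH-] − 8.18e-08 = 0.
[OH-] = [−6.2e-05 + √(6.2e-05² + 3.27e-07)]/2 = 2.57 × 10^-4 M
pOH = −log(2.57 × 10^-4) = 3.59; pH = 14.00 − 3.59 = 10.41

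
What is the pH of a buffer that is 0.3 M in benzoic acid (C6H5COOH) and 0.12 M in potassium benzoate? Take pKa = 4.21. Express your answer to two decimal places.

pH = 3.81

pH = pKa + log([A⁻]/[HA]) = 4.21 + log(0.12/0.3)
pH = 4.21 + (-0.398) = 3.81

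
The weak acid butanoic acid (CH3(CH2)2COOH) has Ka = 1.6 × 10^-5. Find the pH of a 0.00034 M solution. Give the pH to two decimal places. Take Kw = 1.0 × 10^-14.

CH3(CH2)2COOH ⇌ CH3(CH2)2COO- + H+
From the ICE table, Ka = x²/(0.00034 − x) = 1.6 × 10^-5.
x is not negligible relative to C₀; solve x² + 1.6e-05·x − 5.44e-09 = 0.
x = (−Ka + √(Ka² + 4·Ka·C₀))/2 = 6.62 × 10^-5 M
pH = −log(6.62 × 10^-5) = 4.18

pH = 4.18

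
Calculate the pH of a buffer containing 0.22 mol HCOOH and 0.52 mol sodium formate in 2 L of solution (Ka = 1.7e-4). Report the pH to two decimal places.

pKa = −log(1.7 × 10^-4) = 3.770
Henderson–Hasselbalch: pH = pKa + log([HCOO-]/[HCOOH]) = 3.770 + log(0.52/0.22)
pH = 3.770 + (+0.374) = 4.14

pH = 4.14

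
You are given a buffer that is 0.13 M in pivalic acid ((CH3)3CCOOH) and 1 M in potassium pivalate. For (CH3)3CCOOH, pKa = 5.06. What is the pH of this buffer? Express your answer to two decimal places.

pH = 5.95

pH = pKa + log([A⁻]/[HA]) = 5.06 + log(1/0.13)
pH = 5.06 + (+0.886) = 5.95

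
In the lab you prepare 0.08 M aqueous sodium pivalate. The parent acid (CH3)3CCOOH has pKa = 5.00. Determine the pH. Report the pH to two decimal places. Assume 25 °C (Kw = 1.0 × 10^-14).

pH = 8.95

(CH3)3CCOO- is the conjugate base of the weak acid (CH3)3CCOOH.
Ka = 10^(−5.00) = 1.00 × 10^-5
Kb = Kw/Ka = 1.0×10^-14 / 1.00 × 10^-5 = 1.00 × 10^-9
From the ICE table, Kb = [OH-]²/(0.08 − [OH-]) = 1.00 × 10^-9.
Since Kb ≪ C₀, [OH-] ≈ √(Kb·C₀) = 8.94 × 10^-6 M.
Check: 0.011% ionized — well under 5%, approximation valid.
pOH = −log(8.94 × 10^-6) = 5.05; pH = 14.00 − 5.05 = 8.95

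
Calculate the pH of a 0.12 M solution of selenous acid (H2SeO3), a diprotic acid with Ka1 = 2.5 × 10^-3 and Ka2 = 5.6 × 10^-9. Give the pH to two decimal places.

pH = 1.79

Since Ka1 ≫ Ka2, the first ionization dominates [H+].
Ka1 = x²/(0.12 − x) = 2.5 × 10^-3
Solving the quadratic: x = (−Ka1 + √(Ka1² + 4·Ka1·C₀))/2 = 1.61 × 10^-2 M
pH = −log(1.61 × 10^-2) = 1.79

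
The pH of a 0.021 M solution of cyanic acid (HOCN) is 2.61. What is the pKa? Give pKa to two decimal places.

[H+] = 10^(-2.61) = 2.45 × 10^-3 M
At equilibrium [HA] = 0.021 − 2.45 × 10^-3 = 1.86 × 10^-2 M
Ka = [H+][A-]/[HA] = (2.45 × 10^-3)² / 1.86 × 10^-2 = 3.23 × 10^-4
pKa = -log(3.23 × 10^-4) = 3.49

pKa = 3.49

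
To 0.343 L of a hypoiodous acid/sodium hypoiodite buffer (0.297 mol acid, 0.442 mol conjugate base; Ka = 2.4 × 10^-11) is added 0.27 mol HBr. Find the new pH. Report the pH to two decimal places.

After neutralization: n(HOI) = 0.567 mol, n(OI-) = 0.172 mol.
pKa = −log(2.4 × 10^-11) = 10.620
Henderson–Hasselbalch with mole ratio 0.172/0.567: pH = 10.620 + (-0.518)

pH = 10.10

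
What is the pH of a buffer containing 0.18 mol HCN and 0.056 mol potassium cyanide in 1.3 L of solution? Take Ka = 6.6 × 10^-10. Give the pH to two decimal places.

pH = 8.67

pKa = −log(6.6 × 10^-10) = 9.180
Henderson–Hasselbalch: pH = pKa + log([CN-]/[HCN]) = 9.180 + log(0.056/0.18)
pH = 9.180 + (-0.507) = 8.67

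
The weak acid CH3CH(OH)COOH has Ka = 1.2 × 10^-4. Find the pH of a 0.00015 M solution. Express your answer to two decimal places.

CH3CH(OH)COOH ⇌ CH3CH(OH)COO- + H+
Ka = x²/(0.00015 − x) = 1.2 × 10^-4
The 5% rule fails; solving x² + Ka·x − Ka·C₀ = 0 exactly:
x = (−Ka + √(Ka² + 4·Ka·C₀))/2 = 8.70 × 10^-5 M
pH = −log(8.70 × 10^-5) = 4.06

pH = 4.06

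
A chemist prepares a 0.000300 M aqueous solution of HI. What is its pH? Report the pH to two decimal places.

HI is a strong acid and dissociates completely, so [H+] = 0.000300 M.
pH = -log(0.0003) = 3.52

pH = 3.52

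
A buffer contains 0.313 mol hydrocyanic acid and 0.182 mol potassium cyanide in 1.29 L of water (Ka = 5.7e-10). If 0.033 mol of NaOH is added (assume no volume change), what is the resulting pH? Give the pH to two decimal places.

pH = 9.13

After neutralization: n(HCN) = 0.28 mol, n(CN-) = 0.215 mol.
pKa = −log(5.7 × 10^-10) = 9.244
pH = pKa + log(n_CN-/n_HCN) = 9.244 + log(0.215/0.28) = 9.244 + (-0.115)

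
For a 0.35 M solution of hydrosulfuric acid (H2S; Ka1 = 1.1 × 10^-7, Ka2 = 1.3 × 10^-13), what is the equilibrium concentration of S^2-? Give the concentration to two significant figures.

First ionization gives [H+] ≈ [HS-] = 1.96 × 10^-4 M.
Second step: Ka2 = [H+][S^2-]/[HS-] ≈ [S^2-] (since [H+] ≈ [HS-]).
So [S^2-] ≈ Ka2.

1.3 × 10^-13 M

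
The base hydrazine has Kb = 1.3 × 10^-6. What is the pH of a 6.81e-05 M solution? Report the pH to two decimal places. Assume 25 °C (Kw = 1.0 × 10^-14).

pH = 8.94

N2H4 + H2O ⇌ N2H5+ + OH-
From the ICE table, Kb = x²/(6.81e-05 − x) = 1.3 × 10^-6.
The 5% rule fails; solving x² + Kb·x − Kb·C₀ = 0 exactly:
x = (−Kb + √(Kb² + 4·Kb·C₀))/2 = 8.78 × 10^-6 M
pOH = −log(8.78 × 10^-6) = 5.06; pH = 14.00 − 5.06 = 8.94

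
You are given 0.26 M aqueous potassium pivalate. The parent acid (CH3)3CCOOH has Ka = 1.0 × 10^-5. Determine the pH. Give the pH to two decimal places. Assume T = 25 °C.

(CH3)3CCOO- is the conjugate base of the weak acid (CH3)3CCOOH.
Kb = Kw/Ka = 1.0×10^-14 / 1.0 × 10^-5 = 1.00 × 10^-9
Kb = [OH-]²/(0.26 − [OH-]) = 1.00 × 10^-9
Neglecting [OH-] in the denominator: [OH-] = √(1.00 × 10^-9 × 0.26) = 1.61 × 10^-5 M
Check: 0.0062% ionized — well under 5%, approximation valid.
pOH = 4.79, so pH = 14.00 − pOH = 9.21

pH = 9.21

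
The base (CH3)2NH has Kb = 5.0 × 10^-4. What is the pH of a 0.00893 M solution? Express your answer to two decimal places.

(CH3)2NH + H2O ⇌ (CH3)2NH2+ + OH-
From the ICE table, Kb = x²/(0.00893 − x) = 5.0 × 10^-4.
Here C₀/Kb ≈ 17.9, so the small-x approximation fails. Use the quadratic:
x = [−0.0005 + √(0.0005² + 1.79e-05)]/2 = 1.88 × 10^-3 M
pOH = −log(1.88 × 10^-3) = 2.73; pH = 14.00 − 2.73 = 11.27

pH = 11.27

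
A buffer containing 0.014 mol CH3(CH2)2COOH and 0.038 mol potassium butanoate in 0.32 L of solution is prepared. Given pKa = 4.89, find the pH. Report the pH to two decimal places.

pH = 5.32

Henderson–Hasselbalch: pH = pKa + log([CH3(CH2)2COO-]/[CH3(CH2)2COOH]) = 4.89 + log(0.038/0.014)
pH = 4.89 + (+0.434) = 5.32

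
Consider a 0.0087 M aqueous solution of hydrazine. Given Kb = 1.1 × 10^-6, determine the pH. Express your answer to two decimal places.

N2H4 + H2O ⇌ N2H5+ + OH-
From the ICE table, Kb = [OH-]²/(0.0087 − [OH-]) = 1.1 × 10^-6.
Neglecting [OH-] in the denominator: [OH-] = √(1.1 × 10^-6 × 0.0087) = 9.78 × 10^-5 M
pOH = −log(9.78 × 10^-5) = 4.01; pH = 14.00 − 4.01 = 9.99

pH = 9.99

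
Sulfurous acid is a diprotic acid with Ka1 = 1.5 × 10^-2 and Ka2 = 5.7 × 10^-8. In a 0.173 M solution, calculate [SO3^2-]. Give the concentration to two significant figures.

5.7 × 10^-8 M

First ionization gives [H+] ≈ [HSO3-] = 4.40 × 10^-2 M.
Second step: Ka2 = [H+][SO3^2-]/[HSO3-] ≈ [SO3^2-] (since [H+] ≈ [HSO3-]).
So [SO3^2-] ≈ Ka2.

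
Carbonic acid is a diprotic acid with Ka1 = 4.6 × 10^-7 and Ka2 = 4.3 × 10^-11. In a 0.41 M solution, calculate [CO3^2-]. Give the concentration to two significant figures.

First ionization gives [H+] ≈ [HCO3-] = 4.34 × 10^-4 M.
Second step: Ka2 = [H+][CO3^2-]/[HCO3-] ≈ [CO3^2-] (since [H+] ≈ [HCO3-]).
So [CO3^2-] ≈ Ka2.

4.3 × 10^-11 M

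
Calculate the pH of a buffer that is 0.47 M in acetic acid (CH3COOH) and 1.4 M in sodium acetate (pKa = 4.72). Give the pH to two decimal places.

Henderson–Hasselbalch: pH = pKa + log([CH3COO-]/[CH3COOH]) = 4.72 + log(1.4/0.47)
pH = 4.72 + (+0.474) = 5.19

pH = 5.19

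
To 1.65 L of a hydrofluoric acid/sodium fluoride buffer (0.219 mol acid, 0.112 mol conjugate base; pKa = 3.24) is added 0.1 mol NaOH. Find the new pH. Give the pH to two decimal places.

After neutralization: n(HF) = 0.119 mol, n(F-) = 0.212 mol.
pH = pKa + log([A⁻]/[HA]) = 3.24 + log(0.212/0.119) = 3.24 +0.251

pH = 3.49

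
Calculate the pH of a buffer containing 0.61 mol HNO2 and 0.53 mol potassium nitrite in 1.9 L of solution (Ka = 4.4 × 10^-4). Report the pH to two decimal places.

pKa = −log(4.4 × 10^-4) = 3.357
Henderson–Hasselbalch: pH = pKa + log([NO2-]/[HNO2]) = 3.357 + log(0.53/0.61)
pH = 3.357 + (-0.061) = 3.30

pH = 3.30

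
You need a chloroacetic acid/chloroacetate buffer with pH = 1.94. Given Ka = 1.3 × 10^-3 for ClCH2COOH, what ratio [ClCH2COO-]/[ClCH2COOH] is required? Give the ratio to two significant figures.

pKa = -log(1.3 × 10^-3) = 2.886
pH = pKa + log(r) ⇒ log(r) = 1.94 − 2.886 = -0.946
r = [ClCH2COO-]/[ClCH2COOH] = 10^(-0.946) = 0.113

ratio = 0.11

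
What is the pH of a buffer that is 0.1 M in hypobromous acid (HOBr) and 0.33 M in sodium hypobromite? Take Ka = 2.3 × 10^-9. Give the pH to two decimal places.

pKa = −log(2.3 × 10^-9) = 8.638
pH = pKa + log([A⁻]/[HA]) = 8.638 + log(0.33/0.1)
pH = 8.638 + (+0.519) = 9.16

pH = 9.16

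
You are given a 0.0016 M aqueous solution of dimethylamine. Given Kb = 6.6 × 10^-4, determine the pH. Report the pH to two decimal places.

pH = 10.87

(CH3)2NH + H2O ⇌ (CH3)2NH2+ + OH-
Let x = [OH-] at equilibrium. Kb = x²/(0.0016 − x).
The 5% rule fails; solving x² + Kb·x − Kb·C₀ = 0 exactly:
x = (−Kb + √(Kb² + 4·Kb·C₀))/2 = 7.49 × 10^-4 M
pOH = −log(7.49 × 10^-4) = 3.13; pH = 14.00 − 3.13 = 10.87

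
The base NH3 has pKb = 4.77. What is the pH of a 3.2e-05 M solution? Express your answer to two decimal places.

NH3 + H2O ⇌ NH4+ + OH-
Kb = 10^(−4.77) = 1.70 × 10^-5
Kb = x²/(3.2e-05 − x) = 1.70 × 10^-5
The 5% rule fails; solving x² + Kb·x − Kb·C₀ = 0 exactly:
x = [−1.7e-05 + √(1.7e-05² + 2.18e-09)]/2 = 1.63 × 10^-5 M
pOH = −log(1.63 × 10^-5) = 4.79; pH = 14.00 − 4.79 = 9.21

pH = 9.21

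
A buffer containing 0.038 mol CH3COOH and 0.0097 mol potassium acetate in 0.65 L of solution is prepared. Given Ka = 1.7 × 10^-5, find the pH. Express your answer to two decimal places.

pKa = −log(1.7 × 10^-5) = 4.770
Using pH = pKa + log([base]/[acid]) with [base]/[acid] = 0.0097/0.038:
pH = 4.770 + (-0.593) = 4.18

pH = 4.18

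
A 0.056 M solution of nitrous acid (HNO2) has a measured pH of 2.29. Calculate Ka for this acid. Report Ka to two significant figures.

Ka = 5.2 × 10^-4

[H+] = 10^(-2.29) = 5.13 × 10^-3 M
At equilibrium [HA] = 0.056 − 5.13 × 10^-3 = 5.09 × 10^-2 M
Ka = [H+][A-]/[HA] = (5.13 × 10^-3)² / 5.09 × 10^-2 = 5.2 × 10^-4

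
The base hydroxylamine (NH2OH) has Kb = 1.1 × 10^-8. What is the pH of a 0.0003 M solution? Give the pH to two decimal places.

NH2OH + H2O ⇌ NH3OH+ + OH-
Kb = [OH-]²/(0.0003 − [OH-]) = 1.1 × 10^-8
Assume [OH-] ≪ 0.0003: [OH-] ≈ √(1.1 × 10^-8 × 0.0003) = 1.82 × 10^-6 M
pOH = 5.74, so pH = 14.00 − pOH = 8.26

pH = 8.26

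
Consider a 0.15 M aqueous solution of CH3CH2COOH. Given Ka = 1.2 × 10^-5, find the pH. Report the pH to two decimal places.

pH = 2.87

CH3CH2COOH ⇌ CH3CH2COO- + H+
From the ICE table, Ka = [H+]²/(0.15 − [H+]) = 1.2 × 10^-5.
Neglecting [H+] in the denominator: [H+] = √(1.2 × 10^-5 × 0.15) = 1.34 × 10^-3 M
pH = −log(1.34 × 10^-3) = 2.87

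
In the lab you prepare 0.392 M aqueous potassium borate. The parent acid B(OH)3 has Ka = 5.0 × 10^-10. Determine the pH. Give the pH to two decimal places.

pH = 11.45

B(OH)4- is the conjugate base of the weak acid B(OH)3.
Kb = Kw/Ka = 1.0×10^-14 / 5.0 × 10^-10 = 2.00 × 10^-5
From the ICE table, Kb = x²/(0.392 − x) = 2.00 × 10^-5.
Since Kb ≪ C₀, x ≈ √(Kb·C₀) = 2.80 × 10^-3 M.
pOH = −log(2.80 × 10^-3) = 2.55; pH = 14.00 − 2.55 = 11.45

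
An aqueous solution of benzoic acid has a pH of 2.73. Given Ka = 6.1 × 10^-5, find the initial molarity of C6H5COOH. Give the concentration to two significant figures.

[H+] = 10^(-2.73) = 1.86 × 10^-3 M = x
Ka = x²/(C₀ − x) ⇒ C₀ = x + x²/Ka
C₀ = 1.86 × 10^-3 + (1.86 × 10^-3)²/(6.1 × 10^-5) = 5.86 × 10^-2 M

C₀ = 5.9 × 10^-2 M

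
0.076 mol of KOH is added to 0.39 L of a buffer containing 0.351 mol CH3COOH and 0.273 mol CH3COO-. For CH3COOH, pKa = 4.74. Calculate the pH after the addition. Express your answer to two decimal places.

After neutralization: n(CH3COOH) = 0.275 mol, n(CH3COO-) = 0.349 mol.
pH = pKa + log([A⁻]/[HA]) = 4.74 + log(0.349/0.275) = 4.74 +0.103

pH = 4.84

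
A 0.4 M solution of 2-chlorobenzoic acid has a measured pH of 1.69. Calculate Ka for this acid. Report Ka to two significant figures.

Ka = 1.1 × 10^-3

[H+] = 10^(-1.69) = 2.04 × 10^-2 M
At equilibrium [HA] = 0.4 − 2.04 × 10^-2 = 3.80 × 10^-1 M
Ka = [H+][A-]/[HA] = (2.04 × 10^-2)² / 3.80 × 10^-1 = 1.1 × 10^-3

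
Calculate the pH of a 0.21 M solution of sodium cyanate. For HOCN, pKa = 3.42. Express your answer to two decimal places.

pH = 8.37

OCN- is the conjugate base of the weak acid HOCN.
Ka = 10^(−3.42) = 3.80 × 10^-4
Kb = Kw/Ka = 1.0×10^-14 / 3.80 × 10^-4 = 2.63 × 10^-11
Kb = [OH-]²/(0.21 − [OH-]) = 2.63 × 10^-11
Neglecting [OH-] in the denominator: [OH-] = √(2.63 × 10^-11 × 0.21) = 2.35 × 10^-6 M
([OH-]/C₀ = 0.0011% < 5%, so the approximation holds.)
pOH = −log(2.35 × 10^-6) = 5.63; pH = 14.00 − 5.63 = 8.37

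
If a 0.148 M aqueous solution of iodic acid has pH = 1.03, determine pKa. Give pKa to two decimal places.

pKa = 0.80

[H+] = 10^(-1.03) = 9.33 × 10^-2 M
At equilibrium [HA] = 0.148 − 9.33 × 10^-2 = 5.47 × 10^-2 M
Ka = [H+][A-]/[HA] = (9.33 × 10^-2)² / 5.47 × 10^-2 = 1.59 × 10^-1
pKa = -log(1.59 × 10^-1) = 0.80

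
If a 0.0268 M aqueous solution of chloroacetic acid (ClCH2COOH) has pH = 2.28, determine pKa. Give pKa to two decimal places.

[H+] = 10^(-2.28) = 5.25 × 10^-3 M
At equilibrium [HA] = 0.0268 − 5.25 × 10^-3 = 2.15 × 10^-2 M
Ka = [H+][A-]/[HA] = (5.25 × 10^-3)² / 2.15 × 10^-2 = 1.28 × 10^-3
pKa = -log(1.28 × 10^-3) = 2.89

pKa = 2.89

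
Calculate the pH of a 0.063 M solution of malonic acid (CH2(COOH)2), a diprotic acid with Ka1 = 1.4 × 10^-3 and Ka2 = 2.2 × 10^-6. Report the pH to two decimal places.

Ka1 ≫ Ka2, so treat the first dissociation as the only significant source of H+.
Ka1 = x²/(0.063 − x) = 1.4 × 10^-3
Solving the quadratic: x = (−Ka1 + √(Ka1² + 4·Ka1·C₀))/2 = 8.72 × 10^-3 M
pH = −log(8.72 × 10^-3) = 2.06

pH = 2.06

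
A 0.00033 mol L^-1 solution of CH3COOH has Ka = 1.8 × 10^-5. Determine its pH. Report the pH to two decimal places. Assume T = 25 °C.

CH3COOH ⇌ CH3COO- + H+
Ka = [H+]²/(0.00033 − [H+]) = 1.8 × 10^-5
Here C₀/Ka ≈ 18.3, so the small-[H+] approximation fails. Use the quadratic:
[H+] = (−Ka + √(Ka² + 4·Ka·C₀))/2 = 6.86 × 10^-5 M
pH = −log[H+] = −log(6.86 × 10^-5) = 4.16

pH = 4.16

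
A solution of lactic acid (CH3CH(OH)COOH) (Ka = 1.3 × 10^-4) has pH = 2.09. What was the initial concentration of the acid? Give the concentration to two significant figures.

[H+] = 10^(-2.09) = 8.13 × 10^-3 M = x
Ka = x²/(C₀ − x) ⇒ C₀ = x + x²/Ka
C₀ = 8.13 × 10^-3 + (8.13 × 10^-3)²/(1.3 × 10^-4) = 5.17 × 10^-1 M

C₀ = 5.2 × 10^-1 M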